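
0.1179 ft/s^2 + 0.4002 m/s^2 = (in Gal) 1 ft/s^2 = 0.3048 m/s^2, so 0.1179 ft/s^2 = 0.1179 * 0.3048 = 0.03593592 m/s^2. 0.4002 m/s^2 is already in m/s^2. Sum: 0.03593592 + 0.4002 = 0.43613592 m/s^2. 1 Gal = 0.01 m/s^2, so 0.43613592 m/s^2 = 0.43613592 / 0.01 = 43.613592 Gal ≈ 43.61 Gal (4 s.f.). Final answer: 43.61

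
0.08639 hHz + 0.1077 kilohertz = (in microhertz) 1 hHz = 100 Hz, so 0.08639 hHz = 0.08639 * 100 = 8.639 Hz. 1 kilohertz = 1000 Hz, so 0.1077 kilohertz = 0.1077 * 1000 = 107.7 Hz. Sum: 8.639 + 107.7 = 116.339 Hz. 1 microhertz = 1e-06 Hz, so 116.339 Hz = 116.339 / 1e-06 = 1.16339e+08 microhertz ≈ 1.163e+08 microhertz (4 s.f.). Final answer: 1.163e+08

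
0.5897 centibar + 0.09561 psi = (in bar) 0.01249. Check: 1 centibar = 1000 Pa, so 0.5897 centibar = 0.5897 * 1000 = 589.7 Pa. 1 psi = 6894.7573 Pa, so 0.09561 psi = 0.09561 * 6894.7573 = 659.20774 Pa. Sum: 589.7 + 659.20774 = 1248.9077 Pa. 1 bar = 100000 Pa, so 1248.9077 Pa = 1248.9077 / 100000 = 0.012489077 bar ≈ 0.01249 bar (4 s.f.).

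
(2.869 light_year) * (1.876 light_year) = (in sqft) 1 light_year = 9.4607305e+15 m, so 2.869 light_year = 2.869 * 9.4607305e+15 = 2.7142836e+16 m. 1 light_year = 9.4607305e+15 m, so 1.876 light_year = 1.876 * 9.4607305e+15 = 1.774833e+16 m. Combine: 2.7142836e+16 m * 1.774833e+16 m = 4.8174002e+32 m^2. 1 sqft = 0.09290304 m^2, so 4.8174002e+32 m^2 = 4.8174002e+32 / 0.09290304 = 5.1854064e+33 sqft ≈ 5.185e+33 sqft (4 s.f.). Final answer: 5.185e+33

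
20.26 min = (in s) 1 min = 60 s, so 20.26 min = 20.26 * 60 = 1215.6 s. Result: 1215.6 s ≈ 1216 s (4 s.f.). Final answer: 1216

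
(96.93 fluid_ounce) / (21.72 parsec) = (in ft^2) 1 fluid_ounce = 2.957353e-05 m^3, so 96.93 fluid_ounce = 96.93 * 2.957353e-05 = 0.0028665622 m^3. 1 parsec = 3.0856776e+16 m, so 21.72 parsec = 21.72 * 3.0856776e+16 = 6.7020917e+17 m. Combine: 0.0028665622 m^3 / 6.7020917e+17 m = 4.2771158e-21 m^2. 1 ft^2 = 0.09290304 m^2, so 4.2771158e-21 m^2 = 4.2771158e-21 / 0.09290304 = 4.6038491e-20 ft^2 ≈ 4.604e-20 ft^2 (4 s.f.). Final answer: 4.604e-20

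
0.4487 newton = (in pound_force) 0.1009. Check: 0.4487 newton = 0.4487 N. 1 pound_force = 4.4482216 N, so 0.4487 N = 0.4487 / 4.4482216 = 0.10087177 pound_force ≈ 0.1009 pound_force (4 s.f.).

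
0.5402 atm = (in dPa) 1 atm = 101325 Pa, so 0.5402 atm = 0.5402 * 101325 = 54735.765 Pa. 1 dPa = 0.1 Pa, so 54735.765 Pa = 54735.765 / 0.1 = 547357.65 dPa ≈ 5.474e+05 dPa (4 s.f.). Final answer: 5.474e+05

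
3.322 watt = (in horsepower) 3.322 watt = 3.322 W. 1 horsepower = 745.69987 W, so 3.322 W = 3.322 / 745.69987 = 0.0044548754 horsepower ≈ 0.004455 horsepower (4 s.f.). Final answer: 0.004455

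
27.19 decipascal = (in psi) 0.0003944. Check: 1 decipascal = 0.1 Pa, so 27.19 decipascal = 27.19 * 0.1 = 2.719 Pa. 1 psi = 6894.7573 Pa, so 2.719 Pa = 2.719 / 6894.7573 = 0.00039435761 psi ≈ 0.0003944 psi (4 s.f.).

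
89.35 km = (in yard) 9.771e+04. Check: 1 km = 1000 m, so 89.35 km = 89.35 * 1000 = 89350 m. 1 yard = 0.9144 m, so 89350 m = 89350 / 0.9144 = 97714.348 yard ≈ 9.771e+04 yard (4 s.f.).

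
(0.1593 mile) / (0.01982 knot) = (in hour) 1 mile = 1609.344 m, so 0.1593 mile = 0.1593 * 1609.344 = 256.3685 m. 1 knot = 0.51444444 m/s, so 0.01982 knot = 0.01982 * 0.51444444 = 0.010196289 m/s. Combine: 256.3685 m / 0.010196289 m/s = 25143.315 s. 1 hour = 3600 s, so 25143.315 s = 25143.315 / 3600 = 6.9842541 hour ≈ 6.984 hour (4 s.f.). Final answer: 6.984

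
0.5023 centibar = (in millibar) 1 centibar = 1000 Pa, so 0.5023 centibar = 0.5023 * 1000 = 502.3 Pa. 1 millibar = 100 Pa, so 502.3 Pa = 502.3 / 100 = 5.023 millibar. Final answer: 5.023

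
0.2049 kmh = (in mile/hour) 0.1273. Check: 1 kmh = 0.27777778 m/s, so 0.2049 kmh = 0.2049 * 0.27777778 = 0.056916667 m/s. 1 mile/hour = 0.44704 m/s, so 0.056916667 m/s = 0.056916667 / 0.44704 = 0.12731896 mile/hour ≈ 0.1273 mile/hour (4 s.f.).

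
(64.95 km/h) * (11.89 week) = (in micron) 1.297e+14. Check: 1 km/h = 0.27777778 m/s, so 64.95 km/h = 64.95 * 0.27777778 = 18.041667 m/s. 1 week = 604800 s, so 11.89 week = 11.89 * 604800 = 7191072 s. Combine: 18.041667 m/s * 7191072 s = 1.2973892e+08 m. 1 micron = 1e-06 m, so 1.2973892e+08 m = 1.2973892e+08 / 1e-06 = 1.2973892e+14 micron ≈ 1.297e+14 micron (4 s.f.).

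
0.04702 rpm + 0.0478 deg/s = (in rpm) 1 rpm = 0.10471976 rad/s, so 0.04702 rpm = 0.04702 * 0.10471976 = 0.0049239229 rad/s. 1 deg/s = 0.017453293 rad/s, so 0.0478 deg/s = 0.0478 * 0.017453293 = 0.00083426738 rad/s. Sum: 0.0049239229 + 0.00083426738 = 0.0057581903 rad/s. 1 rpm = 0.10471976 rad/s, so 0.0057581903 rad/s = 0.0057581903 / 0.10471976 = 0.054986667 rpm ≈ 0.05499 rpm (4 s.f.). Final answer: 0.05499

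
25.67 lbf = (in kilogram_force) 1 lbf = 4.4482216 N, so 25.67 lbf = 25.67 * 4.4482216 = 114.18585 N. 1 kilogram_force = 9.80665 N, so 114.18585 N = 114.18585 / 9.80665 = 11.643716 kilogram_force ≈ 11.64 kilogram_force (4 s.f.). Final answer: 11.64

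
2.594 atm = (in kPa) 1 atm = 101325 Pa, so 2.594 atm = 2.594 * 101325 = 262837.05 Pa. 1 kPa = 1000 Pa, so 262837.05 Pa = 262837.05 / 1000 = 262.83705 kPa ≈ 262.8 kPa (4 s.f.). Final answer: 262.8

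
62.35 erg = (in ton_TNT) 1 erg = 1e-07 J, so 62.35 erg = 62.35 * 1e-07 = 6.235e-06 J. 1 ton_TNT = 4.184e+09 J, so 6.235e-06 J = 6.235e-06 / 4.184e+09 = 1.4902008e-15 ton_TNT ≈ 1.49e-15 ton_TNT (4 s.f.). Final answer: 1.49e-15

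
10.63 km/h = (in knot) 1 km/h = 0.27777778 m/s, so 10.63 km/h = 10.63 * 0.27777778 = 2.9527778 m/s. 1 knot = 0.51444444 m/s, so 2.9527778 m/s = 2.9527778 / 0.51444444 = 5.7397408 knot ≈ 5.74 knot (4 s.f.). Final answer: 5.74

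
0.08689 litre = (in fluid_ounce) 1 litre = 0.001 m^3, so 0.08689 litre = 0.08689 * 0.001 = 8.689e-05 m^3. 1 fluid_ounce = 2.957353e-05 m^3, so 8.689e-05 m^3 = 8.689e-05 / 2.957353e-05 = 2.9381004 fluid_ounce ≈ 2.938 fluid_ounce (4 s.f.). Final answer: 2.938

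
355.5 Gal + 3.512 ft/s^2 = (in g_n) 0.4717. Check: 1 Gal = 0.01 m/s^2, so 355.5 Gal = 355.5 * 0.01 = 3.555 m/s^2. 1 ft/s^2 = 0.3048 m/s^2, so 3.512 ft/s^2 = 3.512 * 0.3048 = 1.0704576 m/s^2. Sum: 3.555 + 1.0704576 = 4.6254576 m/s^2. 1 g_n = 9.80665 m/s^2, so 4.6254576 m/s^2 = 4.6254576 / 9.80665 = 0.47166541 g_n ≈ 0.4717 g_n (4 s.f.).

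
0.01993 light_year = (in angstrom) 1 light_year = 9.4607305e+15 m, so 0.01993 light_year = 0.01993 * 9.4607305e+15 = 1.8855236e+14 m. 1 angstrom = 1e-10 m, so 1.8855236e+14 m = 1.8855236e+14 / 1e-10 = 1.8855236e+24 angstrom ≈ 1.886e+24 angstrom (4 s.f.). Final answer: 1.886e+24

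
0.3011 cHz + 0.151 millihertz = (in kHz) 3.162e-06. Check: 1 cHz = 0.01 Hz, so 0.3011 cHz = 0.3011 * 0.01 = 0.003011 Hz. 1 millihertz = 0.001 Hz, so 0.151 millihertz = 0.151 * 0.001 = 0.000151 Hz. Sum: 0.003011 + 0.000151 = 0.003162 Hz. 1 kHz = 1000 Hz, so 0.003162 Hz = 0.003162 / 1000 = 3.162e-06 kHz.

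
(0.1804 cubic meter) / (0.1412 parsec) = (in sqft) 0.1804 cubic meter = 0.1804 m^3. 1 parsec = 3.0856776e+16 m, so 0.1412 parsec = 0.1412 * 3.0856776e+16 = 4.3569767e+15 m. Combine: 0.1804 m^3 / 4.3569767e+15 m = 4.1404857e-17 m^2. 1 sqft = 0.09290304 m^2, so 4.1404857e-17 m^2 = 4.1404857e-17 / 0.09290304 = 4.4567817e-16 sqft ≈ 4.457e-16 sqft (4 s.f.). Final answer: 4.457e-16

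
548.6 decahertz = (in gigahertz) 5.486e-06. Check: 1 decahertz = 10 Hz, so 548.6 decahertz = 548.6 * 10 = 5486 Hz. 1 gigahertz = 1e+09 Hz, so 5486 Hz = 5486 / 1e+09 = 5.486e-06 gigahertz.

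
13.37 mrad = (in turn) 1 mrad = 0.001 rad, so 13.37 mrad = 13.37 * 0.001 = 0.01337 rad. 1 turn = 6.2831853 rad, so 0.01337 rad = 0.01337 / 6.2831853 = 0.0021279016 turn ≈ 0.002128 turn (4 s.f.). Final answer: 0.002128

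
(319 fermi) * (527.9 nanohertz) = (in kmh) 6.062e-19. Check: 1 fermi = 1e-15 m, so 319 fermi = 319 * 1e-15 = 3.19e-13 m. 1 nanohertz = 1e-09 Hz, so 527.9 nanohertz = 527.9 * 1e-09 = 5.279e-07 Hz. Combine: 3.19e-13 m * 5.279e-07 Hz = 1.684001e-19 m/s. 1 kmh = 0.27777778 m/s, so 1.684001e-19 m/s = 1.684001e-19 / 0.27777778 = 6.0624036e-19 kmh ≈ 6.062e-19 kmh (4 s.f.).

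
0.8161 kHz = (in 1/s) 1 kHz = 1000 Hz, so 0.8161 kHz = 0.8161 * 1000 = 816.1 Hz. 816.1 Hz = 816.1 1/s. Final answer: 816.1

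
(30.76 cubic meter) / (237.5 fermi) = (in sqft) 30.76 cubic meter = 30.76 m^3. 1 fermi = 1e-15 m, so 237.5 fermi = 237.5 * 1e-15 = 2.375e-13 m. Combine: 30.76 m^3 / 2.375e-13 m = 1.2951579e+14 m^2. 1 sqft = 0.09290304 m^2, so 1.2951579e+14 m^2 = 1.2951579e+14 / 0.09290304 = 1.3940964e+15 sqft ≈ 1.394e+15 sqft (4 s.f.). Final answer: 1.394e+15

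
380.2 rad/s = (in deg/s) 1 deg/s = 0.017453293 rad/s, so 380.2 rad/s = 380.2 / 0.017453293 = 21783.855 deg/s ≈ 2.178e+04 deg/s (4 s.f.). Final answer: 2.178e+04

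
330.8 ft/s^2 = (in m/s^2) 100.8. Check: 1 ft/s^2 = 0.3048 m/s^2, so 330.8 ft/s^2 = 330.8 * 0.3048 = 100.82784 m/s^2. Result: 100.82784 m/s^2 ≈ 100.8 m/s^2 (4 s.f.).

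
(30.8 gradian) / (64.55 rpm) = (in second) 1 gradian = 0.015707963 rad, so 30.8 gradian = 30.8 * 0.015707963 = 0.48380527 rad. 1 rpm = 0.10471976 rad/s, so 64.55 rpm = 64.55 * 0.10471976 = 6.7596602 rad/s. Combine: 0.48380527 rad / 6.7596602 rad/s = 0.071572424 s. 0.071572424 s = 0.071572424 second ≈ 0.07157 second (4 s.f.). Final answer: 0.07157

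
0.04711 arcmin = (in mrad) 0.0137. Check: 1 arcmin = 0.00029088821 rad, so 0.04711 arcmin = 0.04711 * 0.00029088821 = 1.3703744e-05 rad. 1 mrad = 0.001 rad, so 1.3703744e-05 rad = 1.3703744e-05 / 0.001 = 0.013703744 mrad ≈ 0.0137 mrad (4 s.f.).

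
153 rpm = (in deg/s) 1 rpm = 0.10471976 rad/s, so 153 rpm = 153 * 0.10471976 = 16.022123 rad/s. 1 deg/s = 0.017453293 rad/s, so 16.022123 rad/s = 16.022123 / 0.017453293 = 918 deg/s. Final answer: 918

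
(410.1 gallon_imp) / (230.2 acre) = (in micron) 2.001. Check: 1 gallon_imp = 0.00454609 m^3, so 410.1 gallon_imp = 410.1 * 0.00454609 = 1.8643515 m^3. 1 acre = 4046.8564 m^2, so 230.2 acre = 230.2 * 4046.8564 = 931586.35 m^2. Combine: 1.8643515 m^3 / 931586.35 m^2 = 2.0012654e-06 m. 1 micron = 1e-06 m, so 2.0012654e-06 m = 2.0012654e-06 / 1e-06 = 2.0012654 micron ≈ 2.001 micron (4 s.f.).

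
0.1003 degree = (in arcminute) 6.018. Check: 1 degree = 0.017453293 rad, so 0.1003 degree = 0.1003 * 0.017453293 = 0.0017505652 rad. 1 arcminute = 0.00029088821 rad, so 0.0017505652 rad = 0.0017505652 / 0.00029088821 = 6.018 arcminute.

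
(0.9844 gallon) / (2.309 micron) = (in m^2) 1614. Check: 1 gallon = 0.0037854118 m^3, so 0.9844 gallon = 0.9844 * 0.0037854118 = 0.0037263594 m^3. 1 micron = 1e-06 m, so 2.309 micron = 2.309 * 1e-06 = 2.309e-06 m. Combine: 0.0037263594 m^3 / 2.309e-06 m = 1613.8412 m^2. Result: 1613.8412 m^2 ≈ 1614 m^2 (4 s.f.).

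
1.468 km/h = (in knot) 0.7927. Check: 1 km/h = 0.27777778 m/s, so 1.468 km/h = 1.468 * 0.27777778 = 0.40777778 m/s. 1 knot = 0.51444444 m/s, so 0.40777778 m/s = 0.40777778 / 0.51444444 = 0.79265659 knot ≈ 0.7927 knot (4 s.f.).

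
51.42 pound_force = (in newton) 228.7. Check: 1 pound_force = 4.4482216 N, so 51.42 pound_force = 51.42 * 4.4482216 = 228.72756 N. 228.72756 N = 228.72756 newton ≈ 228.7 newton (4 s.f.).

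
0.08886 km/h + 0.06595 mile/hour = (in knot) 0.1053. Check: 1 km/h = 0.27777778 m/s, so 0.08886 km/h = 0.08886 * 0.27777778 = 0.024683333 m/s. 1 mile/hour = 0.44704 m/s, so 0.06595 mile/hour = 0.06595 * 0.44704 = 0.029482288 m/s. Sum: 0.024683333 + 0.029482288 = 0.054165621 m/s. 1 knot = 0.51444444 m/s, so 0.054165621 m/s = 0.054165621 / 0.51444444 = 0.10528954 knot ≈ 0.1053 knot (4 s.f.).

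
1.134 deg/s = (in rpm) 1 deg/s = 0.017453293 rad/s, so 1.134 deg/s = 1.134 * 0.017453293 = 0.019792034 rad/s. 1 rpm = 0.10471976 rad/s, so 0.019792034 rad/s = 0.019792034 / 0.10471976 = 0.189 rpm. Final answer: 0.189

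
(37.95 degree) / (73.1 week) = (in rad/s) 1 degree = 0.017453293 rad, so 37.95 degree = 37.95 * 0.017453293 = 0.66235245 rad. 1 week = 604800 s, so 73.1 week = 73.1 * 604800 = 44210880 s. Combine: 0.66235245 rad / 44210880 s = 1.4981662e-08 rad/s. Result: 1.4981662e-08 rad/s ≈ 1.498e-08 rad/s (4 s.f.). Final answer: 1.498e-08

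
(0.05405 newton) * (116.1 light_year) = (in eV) 3.705e+35. Check: 0.05405 newton = 0.05405 N. 1 light_year = 9.4607305e+15 m, so 116.1 light_year = 116.1 * 9.4607305e+15 = 1.0983908e+18 m. Combine: 0.05405 N * 1.0983908e+18 m = 5.9368023e+16 J. 1 eV = 1.6021766e-19 J, so 5.9368023e+16 J = 5.9368023e+16 / 1.6021766e-19 = 3.7054606e+35 eV ≈ 3.705e+35 eV (4 s.f.).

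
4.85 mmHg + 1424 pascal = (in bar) 0.02071. Check: 1 mmHg = 133.32237 Pa, so 4.85 mmHg = 4.85 * 133.32237 = 646.61349 Pa. 1424 pascal = 1424 Pa. Sum: 646.61349 + 1424 = 2070.6135 Pa. 1 bar = 100000 Pa, so 2070.6135 Pa = 2070.6135 / 100000 = 0.020706135 bar ≈ 0.02071 bar (4 s.f.).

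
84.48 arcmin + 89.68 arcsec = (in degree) 1.433. Check: 1 arcmin = 0.00029088821 rad, so 84.48 arcmin = 84.48 * 0.00029088821 = 0.024574236 rad. 1 arcsec = 4.8481368e-06 rad, so 89.68 arcsec = 89.68 * 4.8481368e-06 = 0.00043478091 rad. Sum: 0.024574236 + 0.00043478091 = 0.025009017 rad. 1 degree = 0.017453293 rad, so 0.025009017 rad = 0.025009017 / 0.017453293 = 1.4329111 degree ≈ 1.433 degree (4 s.f.).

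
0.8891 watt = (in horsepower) 0.001192. Check: 0.8891 watt = 0.8891 W. 1 horsepower = 745.69987 W, so 0.8891 W = 0.8891 / 745.69987 = 0.0011923027 horsepower ≈ 0.001192 horsepower (4 s.f.).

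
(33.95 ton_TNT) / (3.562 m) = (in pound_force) 1 ton_TNT = 4.184e+09 J, so 33.95 ton_TNT = 33.95 * 4.184e+09 = 1.420468e+11 J. 3.562 m is already in m. Combine: 1.420468e+11 J / 3.562 m = 3.9878383e+10 N. 1 pound_force = 4.4482216 N, so 3.9878383e+10 N = 3.9878383e+10 / 4.4482216 = 8.9650171e+09 pound_force ≈ 8.965e+09 pound_force (4 s.f.). Final answer: 8.965e+09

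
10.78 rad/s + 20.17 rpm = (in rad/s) 12.89. Check: 10.78 rad/s is already in rad/s. 1 rpm = 0.10471976 rad/s, so 20.17 rpm = 20.17 * 0.10471976 = 2.1121975 rad/s. Sum: 10.78 + 2.1121975 = 12.892197 rad/s. Result: 12.892197 rad/s ≈ 12.89 rad/s (4 s.f.).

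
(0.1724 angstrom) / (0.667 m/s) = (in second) 1 angstrom = 1e-10 m, so 0.1724 angstrom = 0.1724 * 1e-10 = 1.724e-11 m. 0.667 m/s is already in m/s. Combine: 1.724e-11 m / 0.667 m/s = 2.5847076e-11 s. 2.5847076e-11 s = 2.5847076e-11 second ≈ 2.585e-11 second (4 s.f.). Final answer: 2.585e-11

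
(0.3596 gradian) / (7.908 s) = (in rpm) 1 gradian = 0.015707963 rad, so 0.3596 gradian = 0.3596 * 0.015707963 = 0.0056485836 rad. 7.908 s is already in s. Combine: 0.0056485836 rad / 7.908 s = 0.00071428725 rad/s. 1 rpm = 0.10471976 rad/s, so 0.00071428725 rad/s = 0.00071428725 / 0.10471976 = 0.0068209408 rpm ≈ 0.006821 rpm (4 s.f.). Final answer: 0.006821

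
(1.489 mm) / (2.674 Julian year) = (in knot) 3.43e-11. Check: 1 mm = 0.001 m, so 1.489 mm = 1.489 * 0.001 = 0.001489 m. 1 Julian year = 31557600 s, so 2.674 Julian year = 2.674 * 31557600 = 84385022 s. Combine: 0.001489 m / 84385022 s = 1.7645311e-11 m/s. 1 knot = 0.51444444 m/s, so 1.7645311e-11 m/s = 1.7645311e-11 / 0.51444444 = 3.4299741e-11 knot ≈ 3.43e-11 knot (4 s.f.).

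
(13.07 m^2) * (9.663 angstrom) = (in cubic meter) 1.263e-08. Check: 13.07 m^2 is already in m^2. 1 angstrom = 1e-10 m, so 9.663 angstrom = 9.663 * 1e-10 = 9.663e-10 m. Combine: 13.07 m^2 * 9.663e-10 m = 1.2629541e-08 m^3. 1.2629541e-08 m^3 = 1.2629541e-08 cubic meter ≈ 1.263e-08 cubic meter (4 s.f.).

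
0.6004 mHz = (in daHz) 1 mHz = 0.001 Hz, so 0.6004 mHz = 0.6004 * 0.001 = 0.0006004 Hz. 1 daHz = 10 Hz, so 0.0006004 Hz = 0.0006004 / 10 = 6.004e-05 daHz. Final answer: 6.004e-05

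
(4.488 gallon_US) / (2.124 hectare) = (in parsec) 2.592e-23. Check: 1 gallon_US = 0.0037854118 m^3, so 4.488 gallon_US = 4.488 * 0.0037854118 = 0.016988928 m^3. 1 hectare = 10000 m^2, so 2.124 hectare = 2.124 * 10000 = 21240 m^2. Combine: 0.016988928 m^3 / 21240 m^2 = 7.9985537e-07 m. 1 parsec = 3.0856776e+16 m, so 7.9985537e-07 m = 7.9985537e-07 / 3.0856776e+16 = 2.5921547e-23 parsec ≈ 2.592e-23 parsec (4 s.f.).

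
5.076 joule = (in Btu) 0.004811. Check: 5.076 joule = 5.076 J. 1 Btu = 1055.0559 J, so 5.076 J = 5.076 / 1055.0559 = 0.0048111197 Btu ≈ 0.004811 Btu (4 s.f.).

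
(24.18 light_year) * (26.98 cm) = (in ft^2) 1 light_year = 9.4607305e+15 m, so 24.18 light_year = 24.18 * 9.4607305e+15 = 2.2876046e+17 m. 1 cm = 0.01 m, so 26.98 cm = 26.98 * 0.01 = 0.2698 m. Combine: 2.2876046e+17 m * 0.2698 m = 6.1719573e+16 m^2. 1 ft^2 = 0.09290304 m^2, so 6.1719573e+16 m^2 = 6.1719573e+16 / 0.09290304 = 6.6434395e+17 ft^2 ≈ 6.643e+17 ft^2 (4 s.f.). Final answer: 6.643e+17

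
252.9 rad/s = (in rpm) 1 rpm = 0.10471976 rad/s, so 252.9 rad/s = 252.9 / 0.10471976 = 2415.0171 rpm ≈ 2415 rpm (4 s.f.). Final answer: 2415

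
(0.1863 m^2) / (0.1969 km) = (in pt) 0.1863 m^2 is already in m^2. 1 km = 1000 m, so 0.1969 km = 0.1969 * 1000 = 196.9 m. Combine: 0.1863 m^2 / 196.9 m = 0.00094616557 m. 1 pt = 0.00035277778 m, so 0.00094616557 m = 0.00094616557 / 0.00035277778 = 2.6820441 pt ≈ 2.682 pt (4 s.f.). Final answer: 2.682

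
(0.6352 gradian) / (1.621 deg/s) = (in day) 4.082e-06. Check: 1 gradian = 0.015707963 rad, so 0.6352 gradian = 0.6352 * 0.015707963 = 0.0099776983 rad. 1 deg/s = 0.017453293 rad/s, so 1.621 deg/s = 1.621 * 0.017453293 = 0.028291787 rad/s. Combine: 0.0099776983 rad / 0.028291787 rad/s = 0.35267119 s. 1 day = 86400 s, so 0.35267119 s = 0.35267119 / 86400 = 4.0818425e-06 day ≈ 4.082e-06 day (4 s.f.).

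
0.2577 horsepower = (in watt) 1 horsepower = 745.69987 W, so 0.2577 horsepower = 0.2577 * 745.69987 = 192.16686 W. 192.16686 W = 192.16686 watt ≈ 192.2 watt (4 s.f.). Final answer: 192.2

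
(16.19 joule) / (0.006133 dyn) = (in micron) 2.64e+14. Check: 16.19 joule = 16.19 J. 1 dyn = 1e-05 N, so 0.006133 dyn = 0.006133 * 1e-05 = 6.133e-08 N. Combine: 16.19 J / 6.133e-08 N = 2.6398174e+08 m. 1 micron = 1e-06 m, so 2.6398174e+08 m = 2.6398174e+08 / 1e-06 = 2.6398174e+14 micron ≈ 2.64e+14 micron (4 s.f.).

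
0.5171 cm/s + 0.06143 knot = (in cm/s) 3.677. Check: 1 cm/s = 0.01 m/s, so 0.5171 cm/s = 0.5171 * 0.01 = 0.005171 m/s. 1 knot = 0.51444444 m/s, so 0.06143 knot = 0.06143 * 0.51444444 = 0.031602322 m/s. Sum: 0.005171 + 0.031602322 = 0.036773322 m/s. 1 cm/s = 0.01 m/s, so 0.036773322 m/s = 0.036773322 / 0.01 = 3.6773322 cm/s ≈ 3.677 cm/s (4 s.f.).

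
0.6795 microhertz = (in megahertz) 1 microhertz = 1e-06 Hz, so 0.6795 microhertz = 0.6795 * 1e-06 = 6.795e-07 Hz. 1 megahertz = 1000000 Hz, so 6.795e-07 Hz = 6.795e-07 / 1000000 = 6.795e-13 megahertz. Final answer: 6.795e-13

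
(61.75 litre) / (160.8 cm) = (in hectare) 1 litre = 0.001 m^3, so 61.75 litre = 61.75 * 0.001 = 0.06175 m^3. 1 cm = 0.01 m, so 160.8 cm = 160.8 * 0.01 = 1.608 m. Combine: 0.06175 m^3 / 1.608 m = 0.038401741 m^2. 1 hectare = 10000 m^2, so 0.038401741 m^2 = 0.038401741 / 10000 = 3.8401741e-06 hectare ≈ 3.84e-06 hectare (4 s.f.). Final answer: 3.84e-06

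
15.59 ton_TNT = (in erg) 6.523e+17. Check: 1 ton_TNT = 4.184e+09 J, so 15.59 ton_TNT = 15.59 * 4.184e+09 = 6.522856e+10 J. 1 erg = 1e-07 J, so 6.522856e+10 J = 6.522856e+10 / 1e-07 = 6.522856e+17 erg ≈ 6.523e+17 erg (4 s.f.).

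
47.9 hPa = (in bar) 0.0479. Check: 1 hPa = 100 Pa, so 47.9 hPa = 47.9 * 100 = 4790 Pa. 1 bar = 100000 Pa, so 4790 Pa = 4790 / 100000 = 0.0479 bar.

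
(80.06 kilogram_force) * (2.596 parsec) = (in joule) 6.289e+19. Check: 1 kilogram_force = 9.80665 N, so 80.06 kilogram_force = 80.06 * 9.80665 = 785.1204 N. 1 parsec = 3.0856776e+16 m, so 2.596 parsec = 2.596 * 3.0856776e+16 = 8.010419e+16 m. Combine: 785.1204 N * 8.010419e+16 m = 6.2891434e+19 J. 6.2891434e+19 J = 6.2891434e+19 joule ≈ 6.289e+19 joule (4 s.f.).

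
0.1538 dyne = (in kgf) 1 dyne = 1e-05 N, so 0.1538 dyne = 0.1538 * 1e-05 = 1.538e-06 N. 1 kgf = 9.80665 N, so 1.538e-06 N = 1.538e-06 / 9.80665 = 1.5683235e-07 kgf ≈ 1.568e-07 kgf (4 s.f.). Final answer: 1.568e-07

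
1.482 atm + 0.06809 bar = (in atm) 1.549. Check: 1 atm = 101325 Pa, so 1.482 atm = 1.482 * 101325 = 150163.65 Pa. 1 bar = 100000 Pa, so 0.06809 bar = 0.06809 * 100000 = 6809 Pa. Sum: 150163.65 + 6809 = 156972.65 Pa. 1 atm = 101325 Pa, so 156972.65 Pa = 156972.65 / 101325 = 1.5491996 atm ≈ 1.549 atm (4 s.f.).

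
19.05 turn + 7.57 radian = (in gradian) 1 turn = 6.2831853 rad, so 19.05 turn = 19.05 * 6.2831853 = 119.69468 rad. 7.57 radian = 7.57 rad. Sum: 119.69468 + 7.57 = 127.26468 rad. 1 gradian = 0.015707963 rad, so 127.26468 rad = 127.26468 / 0.015707963 = 8101.9212 gradian ≈ 8102 gradian (4 s.f.). Final answer: 8102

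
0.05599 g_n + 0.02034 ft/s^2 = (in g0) 0.05662. Check: 1 g_n = 9.80665 m/s^2, so 0.05599 g_n = 0.05599 * 9.80665 = 0.54907433 m/s^2. 1 ft/s^2 = 0.3048 m/s^2, so 0.02034 ft/s^2 = 0.02034 * 0.3048 = 0.006199632 m/s^2. Sum: 0.54907433 + 0.006199632 = 0.55527397 m/s^2. 1 g0 = 9.80665 m/s^2, so 0.55527397 m/s^2 = 0.55527397 / 9.80665 = 0.056622187 g0 ≈ 0.05662 g0 (4 s.f.).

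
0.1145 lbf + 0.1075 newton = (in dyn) 1 lbf = 4.4482216 N, so 0.1145 lbf = 0.1145 * 4.4482216 = 0.50932137 N. 0.1075 newton = 0.1075 N. Sum: 0.50932137 + 0.1075 = 0.61682137 N. 1 dyn = 1e-05 N, so 0.61682137 N = 0.61682137 / 1e-05 = 61682.137 dyn ≈ 6.168e+04 dyn (4 s.f.). Final answer: 6.168e+04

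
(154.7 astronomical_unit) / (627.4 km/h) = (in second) 1 astronomical_unit = 1.4959787e+11 m, so 154.7 astronomical_unit = 154.7 * 1.4959787e+11 = 2.3142791e+13 m. 1 km/h = 0.27777778 m/s, so 627.4 km/h = 627.4 * 0.27777778 = 174.27778 m/s. Combine: 2.3142791e+13 m / 174.27778 m/s = 1.3279255e+11 s. 1.3279255e+11 s = 1.3279255e+11 second ≈ 1.328e+11 second (4 s.f.). Final answer: 1.328e+11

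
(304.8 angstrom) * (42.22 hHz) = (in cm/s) 1 angstrom = 1e-10 m, so 304.8 angstrom = 304.8 * 1e-10 = 3.048e-08 m. 1 hHz = 100 Hz, so 42.22 hHz = 42.22 * 100 = 4222 Hz. Combine: 3.048e-08 m * 4222 Hz = 0.00012868656 m/s. 1 cm/s = 0.01 m/s, so 0.00012868656 m/s = 0.00012868656 / 0.01 = 0.012868656 cm/s ≈ 0.01287 cm/s (4 s.f.). Final answer: 0.01287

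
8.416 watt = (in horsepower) 0.01129. Check: 8.416 watt = 8.416 W. 1 horsepower = 745.69987 W, so 8.416 W = 8.416 / 745.69987 = 0.011286042 horsepower ≈ 0.01129 horsepower (4 s.f.).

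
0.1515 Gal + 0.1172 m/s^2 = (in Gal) 11.87. Check: 1 Gal = 0.01 m/s^2, so 0.1515 Gal = 0.1515 * 0.01 = 0.001515 m/s^2. 0.1172 m/s^2 is already in m/s^2. Sum: 0.001515 + 0.1172 = 0.118715 m/s^2. 1 Gal = 0.01 m/s^2, so 0.118715 m/s^2 = 0.118715 / 0.01 = 11.8715 Gal ≈ 11.87 Gal (4 s.f.).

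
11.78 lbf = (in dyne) 1 lbf = 4.4482216 N, so 11.78 lbf = 11.78 * 4.4482216 = 52.400051 N. 1 dyne = 1e-05 N, so 52.400051 N = 52.400051 / 1e-05 = 5240005.1 dyne ≈ 5.24e+06 dyne (4 s.f.). Final answer: 5.24e+06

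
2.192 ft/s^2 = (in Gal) 66.81. Check: 1 ft/s^2 = 0.3048 m/s^2, so 2.192 ft/s^2 = 2.192 * 0.3048 = 0.6681216 m/s^2. 1 Gal = 0.01 m/s^2, so 0.6681216 m/s^2 = 0.6681216 / 0.01 = 66.81216 Gal ≈ 66.81 Gal (4 s.f.).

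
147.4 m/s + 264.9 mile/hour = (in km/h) 957. Check: 147.4 m/s is already in m/s. 1 mile/hour = 0.44704 m/s, so 264.9 mile/hour = 264.9 * 0.44704 = 118.4209 m/s. Sum: 147.4 + 118.4209 = 265.8209 m/s. 1 km/h = 0.27777778 m/s, so 265.8209 m/s = 265.8209 / 0.27777778 = 956.95523 km/h ≈ 957 km/h (4 s.f.).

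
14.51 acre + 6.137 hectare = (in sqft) 1 acre = 4046.8564 m^2, so 14.51 acre = 14.51 * 4046.8564 = 58719.887 m^2. 1 hectare = 10000 m^2, so 6.137 hectare = 6.137 * 10000 = 61370 m^2. Sum: 58719.887 + 61370 = 120089.89 m^2. 1 sqft = 0.09290304 m^2, so 120089.89 m^2 = 120089.89 / 0.09290304 = 1292636.8 sqft ≈ 1.293e+06 sqft (4 s.f.). Final answer: 1.293e+06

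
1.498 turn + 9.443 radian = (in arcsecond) 1 turn = 6.2831853 rad, so 1.498 turn = 1.498 * 6.2831853 = 9.4122116 rad. 9.443 radian = 9.443 rad. Sum: 9.4122116 + 9.443 = 18.855212 rad. 1 arcsecond = 4.8481368e-06 rad, so 18.855212 rad = 18.855212 / 4.8481368e-06 = 3889166.6 arcsecond ≈ 3.889e+06 arcsecond (4 s.f.). Final answer: 3.889e+06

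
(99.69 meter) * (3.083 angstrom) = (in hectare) 99.69 meter = 99.69 m. 1 angstrom = 1e-10 m, so 3.083 angstrom = 3.083 * 1e-10 = 3.083e-10 m. Combine: 99.69 m * 3.083e-10 m = 3.0734427e-08 m^2. 1 hectare = 10000 m^2, so 3.0734427e-08 m^2 = 3.0734427e-08 / 10000 = 3.0734427e-12 hectare ≈ 3.073e-12 hectare (4 s.f.). Final answer: 3.073e-12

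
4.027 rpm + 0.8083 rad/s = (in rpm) 11.75. Check: 1 rpm = 0.10471976 rad/s, so 4.027 rpm = 4.027 * 0.10471976 = 0.42170645 rad/s. 0.8083 rad/s is already in rad/s. Sum: 0.42170645 + 0.8083 = 1.2300065 rad/s. 1 rpm = 0.10471976 rad/s, so 1.2300065 rad/s = 1.2300065 / 0.10471976 = 11.745696 rpm ≈ 11.75 rpm (4 s.f.).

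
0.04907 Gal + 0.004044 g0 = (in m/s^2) 1 Gal = 0.01 m/s^2, so 0.04907 Gal = 0.04907 * 0.01 = 0.0004907 m/s^2. 1 g0 = 9.80665 m/s^2, so 0.004044 g0 = 0.004044 * 9.80665 = 0.039658093 m/s^2. Sum: 0.0004907 + 0.039658093 = 0.040148793 m/s^2. Result: 0.040148793 m/s^2 ≈ 0.04015 m/s^2 (4 s.f.). Final answer: 0.04015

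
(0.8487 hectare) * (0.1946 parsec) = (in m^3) 1 hectare = 10000 m^2, so 0.8487 hectare = 0.8487 * 10000 = 8487 m^2. 1 parsec = 3.0856776e+16 m, so 0.1946 parsec = 0.1946 * 3.0856776e+16 = 6.0047286e+15 m. Combine: 8487 m^2 * 6.0047286e+15 m = 5.0962131e+19 m^3. Result: 5.0962131e+19 m^3 ≈ 5.096e+19 m^3 (4 s.f.). Final answer: 5.096e+19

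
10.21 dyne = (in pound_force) 2.295e-05. Check: 1 dyne = 1e-05 N, so 10.21 dyne = 10.21 * 1e-05 = 0.0001021 N. 1 pound_force = 4.4482216 N, so 0.0001021 N = 0.0001021 / 4.4482216 = 2.2952993e-05 pound_force ≈ 2.295e-05 pound_force (4 s.f.).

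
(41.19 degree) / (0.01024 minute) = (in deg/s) 1 degree = 0.017453293 rad, so 41.19 degree = 41.19 * 0.017453293 = 0.71890112 rad. 1 minute = 60 s, so 0.01024 minute = 0.01024 * 60 = 0.6144 s. Combine: 0.71890112 rad / 0.6144 s = 1.1700865 rad/s. 1 deg/s = 0.017453293 rad/s, so 1.1700865 rad/s = 1.1700865 / 0.017453293 = 67.041016 deg/s ≈ 67.04 deg/s (4 s.f.). Final answer: 67.04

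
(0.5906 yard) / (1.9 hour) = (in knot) 1 yard = 0.9144 m, so 0.5906 yard = 0.5906 * 0.9144 = 0.54004464 m. 1 hour = 3600 s, so 1.9 hour = 1.9 * 3600 = 6840 s. Combine: 0.54004464 m / 6840 s = 7.8953895e-05 m/s. 1 knot = 0.51444444 m/s, so 7.8953895e-05 m/s = 7.8953895e-05 / 0.51444444 = 0.00015347409 knot ≈ 0.0001535 knot (4 s.f.). Final answer: 0.0001535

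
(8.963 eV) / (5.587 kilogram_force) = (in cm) 2.621e-18. Check: 1 eV = 1.6021766e-19 J, so 8.963 eV = 8.963 * 1.6021766e-19 = 1.4360309e-18 J. 1 kilogram_force = 9.80665 N, so 5.587 kilogram_force = 5.587 * 9.80665 = 54.789754 N. Combine: 1.4360309e-18 J / 54.789754 N = 2.6209844e-20 m. 1 cm = 0.01 m, so 2.6209844e-20 m = 2.6209844e-20 / 0.01 = 2.6209844e-18 cm ≈ 2.621e-18 cm (4 s.f.).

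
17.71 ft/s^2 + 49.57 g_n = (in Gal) 4.915e+04. Check: 1 ft/s^2 = 0.3048 m/s^2, so 17.71 ft/s^2 = 17.71 * 0.3048 = 5.398008 m/s^2. 1 g_n = 9.80665 m/s^2, so 49.57 g_n = 49.57 * 9.80665 = 486.11564 m/s^2. Sum: 5.398008 + 486.11564 = 491.51365 m/s^2. 1 Gal = 0.01 m/s^2, so 491.51365 m/s^2 = 491.51365 / 0.01 = 49151.365 Gal ≈ 4.915e+04 Gal (4 s.f.).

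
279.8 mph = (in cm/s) 1 mph = 0.44704 m/s, so 279.8 mph = 279.8 * 0.44704 = 125.08179 m/s. 1 cm/s = 0.01 m/s, so 125.08179 m/s = 125.08179 / 0.01 = 12508.179 cm/s ≈ 1.251e+04 cm/s (4 s.f.). Final answer: 1.251e+04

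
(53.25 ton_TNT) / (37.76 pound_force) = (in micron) 1.326e+15. Check: 1 ton_TNT = 4.184e+09 J, so 53.25 ton_TNT = 53.25 * 4.184e+09 = 2.22798e+11 J. 1 pound_force = 4.4482216 N, so 37.76 pound_force = 37.76 * 4.4482216 = 167.96485 N. Combine: 2.22798e+11 J / 167.96485 N = 1.3264561e+09 m. 1 micron = 1e-06 m, so 1.3264561e+09 m = 1.3264561e+09 / 1e-06 = 1.3264561e+15 micron ≈ 1.326e+15 micron (4 s.f.).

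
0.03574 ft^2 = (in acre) 8.205e-07. Check: 1 ft^2 = 0.09290304 m^2, so 0.03574 ft^2 = 0.03574 * 0.09290304 = 0.0033203546 m^2. 1 acre = 4046.8564 m^2, so 0.0033203546 m^2 = 0.0033203546 / 4046.8564 = 8.204775e-07 acre ≈ 8.205e-07 acre (4 s.f.).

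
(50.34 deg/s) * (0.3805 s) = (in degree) 19.15. Check: 1 deg/s = 0.017453293 rad/s, so 50.34 deg/s = 50.34 * 0.017453293 = 0.87859875 rad/s. 0.3805 s is already in s. Combine: 0.87859875 rad/s * 0.3805 s = 0.33430682 rad. 1 degree = 0.017453293 rad, so 0.33430682 rad = 0.33430682 / 0.017453293 = 19.15437 degree ≈ 19.15 degree (4 s.f.).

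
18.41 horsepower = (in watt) 1 horsepower = 745.69987 W, so 18.41 horsepower = 18.41 * 745.69987 = 13728.335 W. 13728.335 W = 13728.335 watt ≈ 1.373e+04 watt (4 s.f.). Final answer: 1.373e+04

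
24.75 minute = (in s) 1 minute = 60 s, so 24.75 minute = 24.75 * 60 = 1485 s. Result: 1485 s. Final answer: 1485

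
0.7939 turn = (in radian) 1 turn = 6.2831853 rad, so 0.7939 turn = 0.7939 * 6.2831853 = 4.9882208 rad. 4.9882208 rad = 4.9882208 radian ≈ 4.988 radian (4 s.f.). Final answer: 4.988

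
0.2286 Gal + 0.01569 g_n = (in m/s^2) 0.1562. Check: 1 Gal = 0.01 m/s^2, so 0.2286 Gal = 0.2286 * 0.01 = 0.002286 m/s^2. 1 g_n = 9.80665 m/s^2, so 0.01569 g_n = 0.01569 * 9.80665 = 0.15386634 m/s^2. Sum: 0.002286 + 0.15386634 = 0.15615234 m/s^2. Result: 0.15615234 m/s^2 ≈ 0.1562 m/s^2 (4 s.f.).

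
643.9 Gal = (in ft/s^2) 1 Gal = 0.01 m/s^2, so 643.9 Gal = 643.9 * 0.01 = 6.439 m/s^2. 1 ft/s^2 = 0.3048 m/s^2, so 6.439 m/s^2 = 6.439 / 0.3048 = 21.125328 ft/s^2 ≈ 21.13 ft/s^2 (4 s.f.). Final answer: 21.13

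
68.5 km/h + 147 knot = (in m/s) 94.65. Check: 1 km/h = 0.27777778 m/s, so 68.5 km/h = 68.5 * 0.27777778 = 19.027778 m/s. 1 knot = 0.51444444 m/s, so 147 knot = 147 * 0.51444444 = 75.623333 m/s. Sum: 19.027778 + 75.623333 = 94.651111 m/s. Result: 94.651111 m/s ≈ 94.65 m/s (4 s.f.).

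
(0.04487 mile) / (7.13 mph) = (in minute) 0.3776. Check: 1 mile = 1609.344 m, so 0.04487 mile = 0.04487 * 1609.344 = 72.211265 m. 1 mph = 0.44704 m/s, so 7.13 mph = 7.13 * 0.44704 = 3.1873952 m/s. Combine: 72.211265 m / 3.1873952 m/s = 22.655259 s. 1 minute = 60 s, so 22.655259 s = 22.655259 / 60 = 0.37758766 minute ≈ 0.3776 minute (4 s.f.).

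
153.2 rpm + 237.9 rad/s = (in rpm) 1 rpm = 0.10471976 rad/s, so 153.2 rpm = 153.2 * 0.10471976 = 16.043066 rad/s. 237.9 rad/s is already in rad/s. Sum: 16.043066 + 237.9 = 253.94307 rad/s. 1 rpm = 0.10471976 rad/s, so 253.94307 rad/s = 253.94307 / 0.10471976 = 2424.9777 rpm ≈ 2425 rpm (4 s.f.). Final answer: 2425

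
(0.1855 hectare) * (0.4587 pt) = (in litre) 1 hectare = 10000 m^2, so 0.1855 hectare = 0.1855 * 10000 = 1855 m^2. 1 pt = 0.00035277778 m, so 0.4587 pt = 0.4587 * 0.00035277778 = 0.00016181917 m. Combine: 1855 m^2 * 0.00016181917 m = 0.30017455 m^3. 1 litre = 0.001 m^3, so 0.30017455 m^3 = 0.30017455 / 0.001 = 300.17455 litre ≈ 300.2 litre (4 s.f.). Final answer: 300.2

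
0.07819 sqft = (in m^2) 1 sqft = 0.09290304 m^2, so 0.07819 sqft = 0.07819 * 0.09290304 = 0.0072640887 m^2. Result: 0.0072640887 m^2 ≈ 0.007264 m^2 (4 s.f.). Final answer: 0.007264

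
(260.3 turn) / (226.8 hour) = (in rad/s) 0.002003. Check: 1 turn = 6.2831853 rad, so 260.3 turn = 260.3 * 6.2831853 = 1635.5131 rad. 1 hour = 3600 s, so 226.8 hour = 226.8 * 3600 = 816480 s. Combine: 1635.5131 rad / 816480 s = 0.002003127 rad/s. Result: 0.002003127 rad/s ≈ 0.002003 rad/s (4 s.f.).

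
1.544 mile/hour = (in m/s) 1 mile/hour = 0.44704 m/s, so 1.544 mile/hour = 1.544 * 0.44704 = 0.69022976 m/s. Result: 0.69022976 m/s ≈ 0.6902 m/s (4 s.f.). Final answer: 0.6902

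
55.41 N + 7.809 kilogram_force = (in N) 55.41 N is already in N. 1 kilogram_force = 9.80665 N, so 7.809 kilogram_force = 7.809 * 9.80665 = 76.58013 N. Sum: 55.41 + 76.58013 = 131.99013 N. Result: 131.99013 N ≈ 132 N (4 s.f.). Final answer: 132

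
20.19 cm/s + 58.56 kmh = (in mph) 1 cm/s = 0.01 m/s, so 20.19 cm/s = 20.19 * 0.01 = 0.2019 m/s. 1 kmh = 0.27777778 m/s, so 58.56 kmh = 58.56 * 0.27777778 = 16.266667 m/s. Sum: 0.2019 + 16.266667 = 16.468567 m/s. 1 mph = 0.44704 m/s, so 16.468567 m/s = 16.468567 / 0.44704 = 36.839134 mph ≈ 36.84 mph (4 s.f.). Final answer: 36.84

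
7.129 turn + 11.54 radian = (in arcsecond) 1.162e+07. Check: 1 turn = 6.2831853 rad, so 7.129 turn = 7.129 * 6.2831853 = 44.792828 rad. 11.54 radian = 11.54 rad. Sum: 44.792828 + 11.54 = 56.332828 rad. 1 arcsecond = 4.8481368e-06 rad, so 56.332828 rad = 56.332828 / 4.8481368e-06 = 11619480 arcsecond ≈ 1.162e+07 arcsecond (4 s.f.).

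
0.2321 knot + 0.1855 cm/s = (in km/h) 0.4365. Check: 1 knot = 0.51444444 m/s, so 0.2321 knot = 0.2321 * 0.51444444 = 0.11940256 m/s. 1 cm/s = 0.01 m/s, so 0.1855 cm/s = 0.1855 * 0.01 = 0.001855 m/s. Sum: 0.11940256 + 0.001855 = 0.12125756 m/s. 1 km/h = 0.27777778 m/s, so 0.12125756 m/s = 0.12125756 / 0.27777778 = 0.4365272 km/h ≈ 0.4365 km/h (4 s.f.).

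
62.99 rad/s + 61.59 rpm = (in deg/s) 3979. Check: 62.99 rad/s is already in rad/s. 1 rpm = 0.10471976 rad/s, so 61.59 rpm = 61.59 * 0.10471976 = 6.4496897 rad/s. Sum: 62.99 + 6.4496897 = 69.43969 rad/s. 1 deg/s = 0.017453293 rad/s, so 69.43969 rad/s = 69.43969 / 0.017453293 = 3978.6012 deg/s ≈ 3979 deg/s (4 s.f.).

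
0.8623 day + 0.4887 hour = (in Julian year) 0.002417. Check: 1 day = 86400 s, so 0.8623 day = 0.8623 * 86400 = 74502.72 s. 1 hour = 3600 s, so 0.4887 hour = 0.4887 * 3600 = 1759.32 s. Sum: 74502.72 + 1759.32 = 76262.04 s. 1 Julian year = 31557600 s, so 76262.04 s = 76262.04 / 31557600 = 0.0024165982 Julian year ≈ 0.002417 Julian year (4 s.f.).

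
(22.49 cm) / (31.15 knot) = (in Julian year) 4.447e-10. Check: 1 cm = 0.01 m, so 22.49 cm = 22.49 * 0.01 = 0.2249 m. 1 knot = 0.51444444 m/s, so 31.15 knot = 31.15 * 0.51444444 = 16.024944 m/s. Combine: 0.2249 m / 16.024944 m/s = 0.01403437 s. 1 Julian year = 31557600 s, so 0.01403437 s = 0.01403437 / 31557600 = 4.4472235e-10 Julian year ≈ 4.447e-10 Julian year (4 s.f.).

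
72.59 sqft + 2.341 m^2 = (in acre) 1 sqft = 0.09290304 m^2, so 72.59 sqft = 72.59 * 0.09290304 = 6.7438317 m^2. 2.341 m^2 is already in m^2. Sum: 6.7438317 + 2.341 = 9.0848317 m^2. 1 acre = 4046.8564 m^2, so 9.0848317 m^2 = 9.0848317 / 4046.8564 = 0.0022449108 acre ≈ 0.002245 acre (4 s.f.). Final answer: 0.002245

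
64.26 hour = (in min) 1 hour = 3600 s, so 64.26 hour = 64.26 * 3600 = 231336 s. 1 min = 60 s, so 231336 s = 231336 / 60 = 3855.6 min ≈ 3856 min (4 s.f.). Final answer: 3856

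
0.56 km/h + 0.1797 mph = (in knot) 1 km/h = 0.27777778 m/s, so 0.56 km/h = 0.56 * 0.27777778 = 0.15555556 m/s. 1 mph = 0.44704 m/s, so 0.1797 mph = 0.1797 * 0.44704 = 0.080333088 m/s. Sum: 0.15555556 + 0.080333088 = 0.23588864 m/s. 1 knot = 0.51444444 m/s, so 0.23588864 m/s = 0.23588864 / 0.51444444 = 0.45853084 knot ≈ 0.4585 knot (4 s.f.). Final answer: 0.4585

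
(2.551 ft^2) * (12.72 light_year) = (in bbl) 1.794e+17. Check: 1 ft^2 = 0.09290304 m^2, so 2.551 ft^2 = 2.551 * 0.09290304 = 0.23699566 m^2. 1 light_year = 9.4607305e+15 m, so 12.72 light_year = 12.72 * 9.4607305e+15 = 1.2034049e+17 m. Combine: 0.23699566 m^2 * 1.2034049e+17 m = 2.8520174e+16 m^3. 1 bbl = 0.15898729 m^3, so 2.8520174e+16 m^3 = 2.8520174e+16 / 0.15898729 = 1.793865e+17 bbl ≈ 1.794e+17 bbl (4 s.f.).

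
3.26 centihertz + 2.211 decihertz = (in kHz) 0.0002537. Check: 1 centihertz = 0.01 Hz, so 3.26 centihertz = 3.26 * 0.01 = 0.0326 Hz. 1 decihertz = 0.1 Hz, so 2.211 decihertz = 2.211 * 0.1 = 0.2211 Hz. Sum: 0.0326 + 0.2211 = 0.2537 Hz. 1 kHz = 1000 Hz, so 0.2537 Hz = 0.2537 / 1000 = 0.0002537 kHz.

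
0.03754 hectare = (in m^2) 375.4. Check: 1 hectare = 10000 m^2, so 0.03754 hectare = 0.03754 * 10000 = 375.4 m^2. Result: 375.4 m^2.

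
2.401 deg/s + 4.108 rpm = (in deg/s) 27.05. Check: 1 deg/s = 0.017453293 rad/s, so 2.401 deg/s = 2.401 * 0.017453293 = 0.041905355 rad/s. 1 rpm = 0.10471976 rad/s, so 4.108 rpm = 4.108 * 0.10471976 = 0.43018875 rad/s. Sum: 0.041905355 + 0.43018875 = 0.47209411 rad/s. 1 deg/s = 0.017453293 rad/s, so 0.47209411 rad/s = 0.47209411 / 0.017453293 = 27.049 deg/s ≈ 27.05 deg/s (4 s.f.).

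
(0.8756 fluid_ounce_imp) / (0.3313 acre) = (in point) 1 fluid_ounce_imp = 2.8413063e-05 m^3, so 0.8756 fluid_ounce_imp = 0.8756 * 2.8413063e-05 = 2.4878478e-05 m^3. 1 acre = 4046.8564 m^2, so 0.3313 acre = 0.3313 * 4046.8564 = 1340.7235 m^2. Combine: 2.4878478e-05 m^3 / 1340.7235 m^2 = 1.8556009e-08 m. 1 point = 0.00035277778 m, so 1.8556009e-08 m = 1.8556009e-08 / 0.00035277778 = 5.259971e-05 point ≈ 5.26e-05 point (4 s.f.). Final answer: 5.26e-05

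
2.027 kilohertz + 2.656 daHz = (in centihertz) 2.054e+05. Check: 1 kilohertz = 1000 Hz, so 2.027 kilohertz = 2.027 * 1000 = 2027 Hz. 1 daHz = 10 Hz, so 2.656 daHz = 2.656 * 10 = 26.56 Hz. Sum: 2027 + 26.56 = 2053.56 Hz. 1 centihertz = 0.01 Hz, so 2053.56 Hz = 2053.56 / 0.01 = 205356 centihertz ≈ 2.054e+05 centihertz (4 s.f.).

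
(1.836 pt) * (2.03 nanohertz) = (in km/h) 1 pt = 0.00035277778 m, so 1.836 pt = 1.836 * 0.00035277778 = 0.0006477 m. 1 nanohertz = 1e-09 Hz, so 2.03 nanohertz = 2.03 * 1e-09 = 2.03e-09 Hz. Combine: 0.0006477 m * 2.03e-09 Hz = 1.314831e-12 m/s. 1 km/h = 0.27777778 m/s, so 1.314831e-12 m/s = 1.314831e-12 / 0.27777778 = 4.7333916e-12 km/h ≈ 4.733e-12 km/h (4 s.f.). Final answer: 4.733e-12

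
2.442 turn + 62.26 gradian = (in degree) 1 turn = 6.2831853 rad, so 2.442 turn = 2.442 * 6.2831853 = 15.343539 rad. 1 gradian = 0.015707963 rad, so 62.26 gradian = 62.26 * 0.015707963 = 0.97797779 rad. Sum: 15.343539 + 0.97797779 = 16.321516 rad. 1 degree = 0.017453293 rad, so 16.321516 rad = 16.321516 / 0.017453293 = 935.154 degree ≈ 935.2 degree (4 s.f.). Final answer: 935.2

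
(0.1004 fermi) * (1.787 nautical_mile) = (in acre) 8.211e-17. Check: 1 fermi = 1e-15 m, so 0.1004 fermi = 0.1004 * 1e-15 = 1.004e-16 m. 1 nautical_mile = 1852 m, so 1.787 nautical_mile = 1.787 * 1852 = 3309.524 m. Combine: 1.004e-16 m * 3309.524 m = 3.3227621e-13 m^2. 1 acre = 4046.8564 m^2, so 3.3227621e-13 m^2 = 3.3227621e-13 / 4046.8564 = 8.210724e-17 acre ≈ 8.211e-17 acre (4 s.f.).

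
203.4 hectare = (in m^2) 2.034e+06. Check: 1 hectare = 10000 m^2, so 203.4 hectare = 203.4 * 10000 = 2034000 m^2. Result: 2034000 m^2 ≈ 2.034e+06 m^2 (4 s.f.).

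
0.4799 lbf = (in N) 1 lbf = 4.4482216 N, so 0.4799 lbf = 0.4799 * 4.4482216 = 2.1347016 N. Result: 2.1347016 N ≈ 2.135 N (4 s.f.). Final answer: 2.135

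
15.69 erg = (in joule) 1 erg = 1e-07 J, so 15.69 erg = 15.69 * 1e-07 = 1.569e-06 J. 1.569e-06 J = 1.569e-06 joule. Final answer: 1.569e-06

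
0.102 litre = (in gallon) 0.02695. Check: 1 litre = 0.001 m^3, so 0.102 litre = 0.102 * 0.001 = 0.000102 m^3. 1 gallon = 0.0037854118 m^3, so 0.000102 m^3 = 0.000102 / 0.0037854118 = 0.026945549 gallon ≈ 0.02695 gallon (4 s.f.).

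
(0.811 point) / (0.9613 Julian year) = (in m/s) 9.431e-12. Check: 1 point = 0.00035277778 m, so 0.811 point = 0.811 * 0.00035277778 = 0.00028610278 m. 1 Julian year = 31557600 s, so 0.9613 Julian year = 0.9613 * 31557600 = 30336321 s. Combine: 0.00028610278 m / 30336321 s = 9.4310308e-12 m/s. Result: 9.4310308e-12 m/s ≈ 9.431e-12 m/s (4 s.f.).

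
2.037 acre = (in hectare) 0.8243. Check: 1 acre = 4046.8564 m^2, so 2.037 acre = 2.037 * 4046.8564 = 8243.4465 m^2. 1 hectare = 10000 m^2, so 8243.4465 m^2 = 8243.4465 / 10000 = 0.82434465 hectare ≈ 0.8243 hectare (4 s.f.).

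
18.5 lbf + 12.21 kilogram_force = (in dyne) 1 lbf = 4.4482216 N, so 18.5 lbf = 18.5 * 4.4482216 = 82.2921 N. 1 kilogram_force = 9.80665 N, so 12.21 kilogram_force = 12.21 * 9.80665 = 119.7392 N. Sum: 82.2921 + 119.7392 = 202.0313 N. 1 dyne = 1e-05 N, so 202.0313 N = 202.0313 / 1e-05 = 20203130 dyne ≈ 2.02e+07 dyne (4 s.f.). Final answer: 2.02e+07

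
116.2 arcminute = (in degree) 1.937. Check: 1 arcminute = 0.00029088821 rad, so 116.2 arcminute = 116.2 * 0.00029088821 = 0.03380121 rad. 1 degree = 0.017453293 rad, so 0.03380121 rad = 0.03380121 / 0.017453293 = 1.9366667 degree ≈ 1.937 degree (4 s.f.).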